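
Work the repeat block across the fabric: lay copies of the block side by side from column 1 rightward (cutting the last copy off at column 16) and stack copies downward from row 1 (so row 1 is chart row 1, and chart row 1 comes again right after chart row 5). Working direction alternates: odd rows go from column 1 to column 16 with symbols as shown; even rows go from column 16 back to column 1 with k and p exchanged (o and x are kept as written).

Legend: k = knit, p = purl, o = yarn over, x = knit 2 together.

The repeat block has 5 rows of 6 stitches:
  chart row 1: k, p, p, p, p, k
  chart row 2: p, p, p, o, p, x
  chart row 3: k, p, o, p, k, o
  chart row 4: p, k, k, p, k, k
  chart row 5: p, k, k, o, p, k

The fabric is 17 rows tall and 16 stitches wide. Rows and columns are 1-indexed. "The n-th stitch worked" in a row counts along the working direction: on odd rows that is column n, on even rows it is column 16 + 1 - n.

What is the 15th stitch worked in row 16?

== STITCH ==
k

Derivation:
Row 16 uses chart row ((16-1) mod 5)+1 = 1. Row 16 is even, so WS.
Chart row 1 tiled across columns 1-16: k p p p p k k p p p p k k p p p
Wrong side: read the tiled row from column 16 down to 1 and exchange k with p (leave o, x).
Row 16 as worked: k k k p p k k k k p p k k k k p
Counting 15 along the worked row gives k.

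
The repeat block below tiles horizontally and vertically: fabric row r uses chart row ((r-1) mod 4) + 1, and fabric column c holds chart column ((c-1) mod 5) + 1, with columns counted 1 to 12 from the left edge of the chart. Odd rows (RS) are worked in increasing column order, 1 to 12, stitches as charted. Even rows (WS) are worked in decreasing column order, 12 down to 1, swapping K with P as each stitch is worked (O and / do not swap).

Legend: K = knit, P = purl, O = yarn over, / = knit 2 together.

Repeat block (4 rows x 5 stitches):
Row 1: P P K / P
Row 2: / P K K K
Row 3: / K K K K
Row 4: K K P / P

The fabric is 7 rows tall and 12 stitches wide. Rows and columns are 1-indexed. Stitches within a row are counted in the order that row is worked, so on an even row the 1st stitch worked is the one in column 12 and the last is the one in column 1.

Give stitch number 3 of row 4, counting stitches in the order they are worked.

For row 4: chart row = ((4-1) mod 4) + 1 = 4; this is a WS (even) row.
Chart row 4 tiled across columns 1-12: K K P / P K K P / P K K
WS row: flip the tiled sequence (start at column 12) and apply K<->P; O and / stay.
Row 4 as worked: P P K / K P P K / K P P
Counting 3 along the worked row gives K.

Stitch:
K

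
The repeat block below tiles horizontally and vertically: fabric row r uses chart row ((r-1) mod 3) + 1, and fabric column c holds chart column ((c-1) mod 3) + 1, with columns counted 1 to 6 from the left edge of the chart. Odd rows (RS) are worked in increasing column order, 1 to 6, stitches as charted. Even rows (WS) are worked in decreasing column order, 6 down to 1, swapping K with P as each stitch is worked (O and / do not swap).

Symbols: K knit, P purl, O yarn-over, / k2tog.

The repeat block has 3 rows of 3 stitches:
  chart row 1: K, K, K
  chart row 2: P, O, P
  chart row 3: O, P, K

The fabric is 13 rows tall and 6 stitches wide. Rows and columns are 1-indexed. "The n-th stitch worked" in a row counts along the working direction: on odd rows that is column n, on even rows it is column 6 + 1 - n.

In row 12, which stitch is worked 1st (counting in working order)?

For row 12: chart row = ((12-1) mod 3) + 1 = 3; this is a WS (even) row.
Chart row 3 tiled across columns 1-6: O P K O P K
Wrong side: read the tiled row from column 6 down to 1 and exchange K with P (leave O, /).
Row 12 as worked: P K O P K O
Counting 1 along the worked row gives P.

Stitch:
P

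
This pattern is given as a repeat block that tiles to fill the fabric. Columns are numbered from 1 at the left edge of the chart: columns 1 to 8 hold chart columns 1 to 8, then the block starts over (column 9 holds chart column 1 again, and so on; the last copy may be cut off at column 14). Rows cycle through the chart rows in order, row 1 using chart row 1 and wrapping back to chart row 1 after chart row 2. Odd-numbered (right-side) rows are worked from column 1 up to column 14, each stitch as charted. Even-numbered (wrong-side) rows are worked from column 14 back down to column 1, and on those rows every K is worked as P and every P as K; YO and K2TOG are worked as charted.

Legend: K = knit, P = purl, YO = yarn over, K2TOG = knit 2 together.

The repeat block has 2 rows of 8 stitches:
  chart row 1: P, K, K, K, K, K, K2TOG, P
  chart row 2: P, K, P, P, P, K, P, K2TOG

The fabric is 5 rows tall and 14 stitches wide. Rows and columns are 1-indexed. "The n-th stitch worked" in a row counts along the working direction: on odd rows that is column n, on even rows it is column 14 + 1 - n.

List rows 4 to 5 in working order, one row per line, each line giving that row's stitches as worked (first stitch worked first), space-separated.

Row 4: chart row 2, WS - tiled (columns 1-14): P K P P P K P K2TOG P K P P P K; work from column 14 back to 1 with K<->P swapped.
Row 5: chart row 1, RS - tile across columns 1-14 and work as-is.

Result:
P K K K P K K2TOG K P K K K P K
P K K K K K K2TOG P P K K K K K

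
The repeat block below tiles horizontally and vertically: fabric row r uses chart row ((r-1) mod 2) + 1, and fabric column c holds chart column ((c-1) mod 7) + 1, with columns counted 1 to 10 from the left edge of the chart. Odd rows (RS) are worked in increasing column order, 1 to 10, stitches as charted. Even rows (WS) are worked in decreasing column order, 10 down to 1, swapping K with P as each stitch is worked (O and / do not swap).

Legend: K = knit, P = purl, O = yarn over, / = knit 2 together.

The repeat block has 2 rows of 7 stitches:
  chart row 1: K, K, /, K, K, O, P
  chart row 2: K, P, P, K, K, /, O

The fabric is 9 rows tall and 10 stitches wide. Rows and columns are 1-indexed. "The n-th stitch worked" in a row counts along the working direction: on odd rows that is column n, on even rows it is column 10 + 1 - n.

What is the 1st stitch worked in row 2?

== STITCH ==
K

Derivation:
Row 2 uses chart row ((2-1) mod 2)+1 = 2. Row 2 is even, so WS.
Chart row 2 tiled across columns 1-10: K P P K K / O K P P
WS row: flip the tiled sequence (start at column 10) and apply K<->P; O and / stay.
Row 2 as worked: K K P O / P P K K P
The 1st stitch worked is K.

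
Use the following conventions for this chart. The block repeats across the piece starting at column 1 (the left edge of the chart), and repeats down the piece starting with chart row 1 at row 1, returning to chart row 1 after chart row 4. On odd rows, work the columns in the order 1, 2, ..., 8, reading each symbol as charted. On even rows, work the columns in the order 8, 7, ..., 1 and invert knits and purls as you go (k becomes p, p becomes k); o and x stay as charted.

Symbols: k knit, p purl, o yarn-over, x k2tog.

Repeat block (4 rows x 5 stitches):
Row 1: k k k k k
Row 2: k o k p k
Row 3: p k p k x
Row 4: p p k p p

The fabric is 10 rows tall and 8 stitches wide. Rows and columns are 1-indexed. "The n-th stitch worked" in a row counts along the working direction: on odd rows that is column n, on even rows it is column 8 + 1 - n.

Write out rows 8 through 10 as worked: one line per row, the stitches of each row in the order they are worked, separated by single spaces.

Rows as worked:
p k k k k p k k
k k k k k k k k
p o p p k p o p

Derivation:
Row 8: chart row 4, WS - tiled (columns 1-8): p p k p p p p k; work from column 8 back to 1 with k<->p swapped.
Row 9: chart row 1, RS - tile across columns 1-8 and work as-is.
Row 10: chart row 2, WS - tiled (columns 1-8): k o k p k k o k; work from column 8 back to 1 with k<->p swapped.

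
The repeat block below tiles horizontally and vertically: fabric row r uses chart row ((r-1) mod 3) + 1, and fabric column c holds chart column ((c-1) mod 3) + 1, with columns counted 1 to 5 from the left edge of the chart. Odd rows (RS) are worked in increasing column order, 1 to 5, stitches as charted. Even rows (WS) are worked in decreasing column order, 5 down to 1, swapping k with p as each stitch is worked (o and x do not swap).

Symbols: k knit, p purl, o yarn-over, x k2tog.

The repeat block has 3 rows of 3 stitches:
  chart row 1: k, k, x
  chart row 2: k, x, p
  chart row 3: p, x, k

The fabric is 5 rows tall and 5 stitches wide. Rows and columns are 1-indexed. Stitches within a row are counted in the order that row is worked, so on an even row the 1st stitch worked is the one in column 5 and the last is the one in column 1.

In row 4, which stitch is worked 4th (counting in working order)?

Row 4: (4-1) mod 3 = 0, so use chart row 1. Even row -> WS.
Chart row 1 tiled across columns 1-5: k k x k k
Wrong side: read the tiled row from column 5 down to 1 and exchange k with p (leave o, x).
Row 4 as worked: p p x p p
Counting 4 along the worked row gives p.

Stitch:
p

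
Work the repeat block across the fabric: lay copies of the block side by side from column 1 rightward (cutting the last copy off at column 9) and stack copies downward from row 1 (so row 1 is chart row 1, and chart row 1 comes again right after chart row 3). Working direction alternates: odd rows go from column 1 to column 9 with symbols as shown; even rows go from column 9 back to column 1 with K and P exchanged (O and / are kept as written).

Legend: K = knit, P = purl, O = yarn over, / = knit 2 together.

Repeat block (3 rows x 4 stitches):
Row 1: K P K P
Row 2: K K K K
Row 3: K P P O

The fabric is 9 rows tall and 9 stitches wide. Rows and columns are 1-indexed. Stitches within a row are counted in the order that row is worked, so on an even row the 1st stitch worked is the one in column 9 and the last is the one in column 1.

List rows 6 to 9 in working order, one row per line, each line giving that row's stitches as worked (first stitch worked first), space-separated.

Rows as worked:
P O K K P O K K P
K P K P K P K P K
P P P P P P P P P
K P P O K P P O K

Derivation:
Row 6: chart row 3, WS - tiled (columns 1-9): K P P O K P P O K; work from column 9 back to 1 with K<->P swapped.
Row 7: chart row 1, RS - tile across columns 1-9 and work as-is.
Row 8: chart row 2, WS - tiled (columns 1-9): K K K K K K K K K; work from column 9 back to 1 with K<->P swapped.
Row 9: chart row 3, RS - tile across columns 1-9 and work as-is.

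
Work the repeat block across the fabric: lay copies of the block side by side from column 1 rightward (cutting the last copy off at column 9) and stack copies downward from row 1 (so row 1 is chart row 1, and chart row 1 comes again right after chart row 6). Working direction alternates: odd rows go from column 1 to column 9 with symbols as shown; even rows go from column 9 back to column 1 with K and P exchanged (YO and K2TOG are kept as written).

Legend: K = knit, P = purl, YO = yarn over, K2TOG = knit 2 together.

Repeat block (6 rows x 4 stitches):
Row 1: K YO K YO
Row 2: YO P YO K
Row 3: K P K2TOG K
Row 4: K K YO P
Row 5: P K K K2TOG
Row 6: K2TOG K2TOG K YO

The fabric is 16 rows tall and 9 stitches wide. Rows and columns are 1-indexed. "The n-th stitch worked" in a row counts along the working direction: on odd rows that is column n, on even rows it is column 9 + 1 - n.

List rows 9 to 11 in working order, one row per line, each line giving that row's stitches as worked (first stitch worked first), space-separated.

Rows as worked:
K P K2TOG K K P K2TOG K K
P K YO P P K YO P P
P K K K2TOG P K K K2TOG P

Derivation:
Row 9: chart row 3, RS - tile across columns 1-9 and work as-is.
Row 10: chart row 4, WS - tiled (columns 1-9): K K YO P K K YO P K; work from column 9 back to 1 with K<->P swapped.
Row 11: chart row 5, RS - tile across columns 1-9 and work as-is.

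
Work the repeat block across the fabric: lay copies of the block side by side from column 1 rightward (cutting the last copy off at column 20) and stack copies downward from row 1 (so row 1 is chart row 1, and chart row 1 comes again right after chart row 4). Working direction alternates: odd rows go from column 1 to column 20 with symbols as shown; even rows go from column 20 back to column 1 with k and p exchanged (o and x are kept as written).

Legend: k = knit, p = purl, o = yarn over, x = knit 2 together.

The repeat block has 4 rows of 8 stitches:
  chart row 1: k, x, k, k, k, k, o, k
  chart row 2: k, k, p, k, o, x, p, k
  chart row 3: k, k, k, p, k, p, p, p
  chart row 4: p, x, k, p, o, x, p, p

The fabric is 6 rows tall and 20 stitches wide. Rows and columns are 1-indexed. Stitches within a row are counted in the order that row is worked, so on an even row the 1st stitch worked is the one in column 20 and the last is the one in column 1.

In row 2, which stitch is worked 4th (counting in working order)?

Row 2 uses chart row ((2-1) mod 4)+1 = 2. Row 2 is even, so WS.
Chart row 2 tiled across columns 1-20: k k p k o x p k k k p k o x p k k k p k
Wrong side: read the tiled row from column 20 down to 1 and exchange k with p (leave o, x).
Row 2 as worked: p k p p p k x o p k p p p k x o p k p p
Stitch 4 in working order -> p

Stitch:
p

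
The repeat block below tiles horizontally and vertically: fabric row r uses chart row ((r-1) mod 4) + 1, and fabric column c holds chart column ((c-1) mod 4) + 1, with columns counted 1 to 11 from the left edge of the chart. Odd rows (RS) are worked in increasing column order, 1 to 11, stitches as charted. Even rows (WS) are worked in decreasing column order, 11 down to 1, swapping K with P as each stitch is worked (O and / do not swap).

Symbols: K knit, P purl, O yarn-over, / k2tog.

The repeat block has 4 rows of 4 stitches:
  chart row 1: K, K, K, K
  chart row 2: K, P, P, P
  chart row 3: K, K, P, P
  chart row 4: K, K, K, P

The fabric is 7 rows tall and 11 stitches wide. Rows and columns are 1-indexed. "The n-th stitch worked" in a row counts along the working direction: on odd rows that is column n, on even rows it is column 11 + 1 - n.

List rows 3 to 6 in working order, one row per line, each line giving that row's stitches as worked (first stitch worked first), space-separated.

Result:
K K P P K K P P K K P
P P P K P P P K P P P
K K K K K K K K K K K
K K P K K K P K K K P

Derivation:
Row 3: chart row 3, RS - tile across columns 1-11 and work as-is.
Row 4: chart row 4, WS - tiled (columns 1-11): K K K P K K K P K K K; work from column 11 back to 1 with K<->P swapped.
Row 5: chart row 1, RS - tile across columns 1-11 and work as-is.
Row 6: chart row 2, WS - tiled (columns 1-11): K P P P K P P P K P P; work from column 11 back to 1 with K<->P swapped.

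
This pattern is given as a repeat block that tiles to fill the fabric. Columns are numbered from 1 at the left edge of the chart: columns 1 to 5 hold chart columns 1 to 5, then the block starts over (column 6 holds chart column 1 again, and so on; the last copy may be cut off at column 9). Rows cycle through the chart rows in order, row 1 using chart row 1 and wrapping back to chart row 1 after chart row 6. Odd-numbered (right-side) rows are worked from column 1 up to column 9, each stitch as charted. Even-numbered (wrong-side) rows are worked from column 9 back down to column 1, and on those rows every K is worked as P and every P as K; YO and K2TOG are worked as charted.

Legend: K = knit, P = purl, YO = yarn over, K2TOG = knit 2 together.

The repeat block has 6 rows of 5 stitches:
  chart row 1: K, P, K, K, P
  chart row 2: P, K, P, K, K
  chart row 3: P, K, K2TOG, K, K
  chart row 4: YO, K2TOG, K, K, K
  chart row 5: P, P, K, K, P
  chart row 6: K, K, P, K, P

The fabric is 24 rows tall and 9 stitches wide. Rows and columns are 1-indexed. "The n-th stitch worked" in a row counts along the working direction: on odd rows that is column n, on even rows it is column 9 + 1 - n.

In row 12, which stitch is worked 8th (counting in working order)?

Row 12: (12-1) mod 6 = 5, so use chart row 6. Even row -> WS.
Chart row 6 tiled across columns 1-9: K K P K P K K P K
Wrong side: read the tiled row from column 9 down to 1 and exchange K with P (leave YO, K2TOG).
Row 12 as worked: P K P P K P K P P
Stitch 8 in working order -> P

Result:
P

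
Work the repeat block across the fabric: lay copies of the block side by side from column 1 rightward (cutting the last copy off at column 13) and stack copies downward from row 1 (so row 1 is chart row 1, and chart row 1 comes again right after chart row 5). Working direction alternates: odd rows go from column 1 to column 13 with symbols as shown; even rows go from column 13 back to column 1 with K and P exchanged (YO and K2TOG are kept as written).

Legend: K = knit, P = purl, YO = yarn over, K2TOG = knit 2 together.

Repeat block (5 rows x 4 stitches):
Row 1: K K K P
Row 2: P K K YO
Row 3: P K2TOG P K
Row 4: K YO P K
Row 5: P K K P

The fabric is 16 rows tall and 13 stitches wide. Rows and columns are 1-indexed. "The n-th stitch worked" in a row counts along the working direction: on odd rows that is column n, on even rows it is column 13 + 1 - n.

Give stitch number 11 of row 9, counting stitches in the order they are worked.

Row 9: (9-1) mod 5 = 3, so use chart row 4. Odd row -> RS.
Chart row 4 tiled across columns 1-13: K YO P K K YO P K K YO P K K
Right side: take the tiled row as-is (worked left to right from column 1).
The 11th stitch worked is P.

Stitch:
P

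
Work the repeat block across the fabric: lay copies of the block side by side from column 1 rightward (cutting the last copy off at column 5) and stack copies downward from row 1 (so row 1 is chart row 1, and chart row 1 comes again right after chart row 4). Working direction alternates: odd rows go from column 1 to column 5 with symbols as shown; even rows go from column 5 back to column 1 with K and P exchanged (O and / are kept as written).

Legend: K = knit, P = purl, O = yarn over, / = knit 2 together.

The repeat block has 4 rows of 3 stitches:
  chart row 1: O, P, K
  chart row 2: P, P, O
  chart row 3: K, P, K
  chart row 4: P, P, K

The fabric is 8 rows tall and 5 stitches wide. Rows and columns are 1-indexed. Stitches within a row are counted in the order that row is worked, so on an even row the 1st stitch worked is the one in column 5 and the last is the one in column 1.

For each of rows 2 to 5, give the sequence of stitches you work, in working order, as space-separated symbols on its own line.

Result:
K K O K K
K P K K P
K K P K K
O P K O P

Derivation:
Row 2: chart row 2, WS - tiled (columns 1-5): P P O P P; work from column 5 back to 1 with K<->P swapped.
Row 3: chart row 3, RS - tile across columns 1-5 and work as-is.
Row 4: chart row 4, WS - tiled (columns 1-5): P P K P P; work from column 5 back to 1 with K<->P swapped.
Row 5: chart row 1, RS - tile across columns 1-5 and work as-is.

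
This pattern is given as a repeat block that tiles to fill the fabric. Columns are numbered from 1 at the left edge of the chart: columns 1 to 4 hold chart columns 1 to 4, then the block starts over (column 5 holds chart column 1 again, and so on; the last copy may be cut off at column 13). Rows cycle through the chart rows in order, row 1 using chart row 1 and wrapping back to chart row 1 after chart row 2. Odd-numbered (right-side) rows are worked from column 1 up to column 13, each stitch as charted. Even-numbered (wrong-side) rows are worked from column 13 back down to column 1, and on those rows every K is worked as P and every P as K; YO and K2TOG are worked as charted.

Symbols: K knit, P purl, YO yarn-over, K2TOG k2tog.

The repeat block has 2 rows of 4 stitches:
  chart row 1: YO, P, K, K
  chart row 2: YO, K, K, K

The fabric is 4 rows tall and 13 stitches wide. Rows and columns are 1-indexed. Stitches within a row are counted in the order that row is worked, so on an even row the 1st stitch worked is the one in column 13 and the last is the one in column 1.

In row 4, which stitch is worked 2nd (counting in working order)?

Row 4 uses chart row ((4-1) mod 2)+1 = 2. Row 4 is even, so WS.
Chart row 2 tiled across columns 1-13: YO K K K YO K K K YO K K K YO
Wrong side: read the tiled row from column 13 down to 1 and exchange K with P (leave YO, K2TOG).
Row 4 as worked: YO P P P YO P P P YO P P P YO
Stitch 2 in working order -> P

== STITCH ==
P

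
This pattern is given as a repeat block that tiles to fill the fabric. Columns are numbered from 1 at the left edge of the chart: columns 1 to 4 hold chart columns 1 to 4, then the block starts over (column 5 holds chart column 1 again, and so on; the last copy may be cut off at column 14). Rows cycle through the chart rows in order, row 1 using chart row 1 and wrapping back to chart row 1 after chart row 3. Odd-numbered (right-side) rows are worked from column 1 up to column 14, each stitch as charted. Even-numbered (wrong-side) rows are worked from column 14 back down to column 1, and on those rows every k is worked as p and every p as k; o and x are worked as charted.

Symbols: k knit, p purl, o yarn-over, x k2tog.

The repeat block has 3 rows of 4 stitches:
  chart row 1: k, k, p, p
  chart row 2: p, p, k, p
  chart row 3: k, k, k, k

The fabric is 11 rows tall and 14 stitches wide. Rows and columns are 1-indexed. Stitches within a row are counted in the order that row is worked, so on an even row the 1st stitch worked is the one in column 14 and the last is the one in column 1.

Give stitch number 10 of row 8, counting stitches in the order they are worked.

Stitch:
k

Derivation:
Row 8: (8-1) mod 3 = 1, so use chart row 2. Even row -> WS.
Chart row 2 tiled across columns 1-14: p p k p p p k p p p k p p p
Wrong side: read the tiled row from column 14 down to 1 and exchange k with p (leave o, x).
Row 8 as worked: k k k p k k k p k k k p k k
The 10th stitch worked is k.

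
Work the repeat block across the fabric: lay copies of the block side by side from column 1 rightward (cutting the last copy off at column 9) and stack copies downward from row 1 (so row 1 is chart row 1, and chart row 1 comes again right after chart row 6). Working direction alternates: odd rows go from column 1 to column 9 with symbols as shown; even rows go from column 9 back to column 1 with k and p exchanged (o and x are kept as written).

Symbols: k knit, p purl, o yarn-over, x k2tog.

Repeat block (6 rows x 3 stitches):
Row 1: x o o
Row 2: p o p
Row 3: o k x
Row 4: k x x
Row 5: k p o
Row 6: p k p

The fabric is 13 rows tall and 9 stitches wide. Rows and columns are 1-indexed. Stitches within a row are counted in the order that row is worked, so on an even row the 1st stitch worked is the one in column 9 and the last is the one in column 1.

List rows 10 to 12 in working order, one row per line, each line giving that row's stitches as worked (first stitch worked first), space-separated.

Row 10: chart row 4, WS - tiled (columns 1-9): k x x k x x k x x; work from column 9 back to 1 with k<->p swapped.
Row 11: chart row 5, RS - tile across columns 1-9 and work as-is.
Row 12: chart row 6, WS - tiled (columns 1-9): p k p p k p p k p; work from column 9 back to 1 with k<->p swapped.

Rows as worked:
x x p x x p x x p
k p o k p o k p o
k p k k p k k p k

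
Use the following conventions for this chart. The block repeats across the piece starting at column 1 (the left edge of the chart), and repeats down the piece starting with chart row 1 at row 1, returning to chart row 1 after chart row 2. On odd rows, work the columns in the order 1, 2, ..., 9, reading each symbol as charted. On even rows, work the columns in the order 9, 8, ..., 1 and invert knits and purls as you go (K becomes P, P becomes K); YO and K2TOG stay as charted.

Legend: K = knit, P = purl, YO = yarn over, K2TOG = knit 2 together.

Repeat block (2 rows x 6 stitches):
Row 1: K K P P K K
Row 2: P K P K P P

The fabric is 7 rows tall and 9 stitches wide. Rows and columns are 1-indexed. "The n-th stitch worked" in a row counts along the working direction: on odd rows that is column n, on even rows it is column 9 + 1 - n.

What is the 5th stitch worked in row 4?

Row 4 uses chart row ((4-1) mod 2)+1 = 2. Row 4 is even, so WS.
Chart row 2 tiled across columns 1-9: P K P K P P P K P
WS: work from column 9 back to column 1 (reverse the tiled row), swapping K<->P (YO and K2TOG unchanged).
Row 4 as worked: K P K K K P K P K
Stitch 5 in working order -> K

== STITCH ==
K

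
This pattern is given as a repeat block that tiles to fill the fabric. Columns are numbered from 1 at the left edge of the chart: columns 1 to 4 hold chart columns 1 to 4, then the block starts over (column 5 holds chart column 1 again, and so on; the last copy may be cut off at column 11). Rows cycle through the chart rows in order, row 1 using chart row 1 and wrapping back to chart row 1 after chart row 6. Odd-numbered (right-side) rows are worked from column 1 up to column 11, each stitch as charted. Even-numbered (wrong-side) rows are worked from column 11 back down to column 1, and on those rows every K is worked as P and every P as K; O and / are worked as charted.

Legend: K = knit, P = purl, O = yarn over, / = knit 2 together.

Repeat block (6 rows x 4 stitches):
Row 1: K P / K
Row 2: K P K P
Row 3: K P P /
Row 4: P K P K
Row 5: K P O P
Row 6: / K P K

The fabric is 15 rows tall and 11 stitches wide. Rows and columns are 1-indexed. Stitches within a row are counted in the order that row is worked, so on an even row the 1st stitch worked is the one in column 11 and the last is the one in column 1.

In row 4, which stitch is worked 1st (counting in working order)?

Row 4 uses chart row ((4-1) mod 6)+1 = 4. Row 4 is even, so WS.
Chart row 4 tiled across columns 1-11: P K P K P K P K P K P
WS row: flip the tiled sequence (start at column 11) and apply K<->P; O and / stay.
Row 4 as worked: K P K P K P K P K P K
The 1st stitch worked is K.

Stitch:
K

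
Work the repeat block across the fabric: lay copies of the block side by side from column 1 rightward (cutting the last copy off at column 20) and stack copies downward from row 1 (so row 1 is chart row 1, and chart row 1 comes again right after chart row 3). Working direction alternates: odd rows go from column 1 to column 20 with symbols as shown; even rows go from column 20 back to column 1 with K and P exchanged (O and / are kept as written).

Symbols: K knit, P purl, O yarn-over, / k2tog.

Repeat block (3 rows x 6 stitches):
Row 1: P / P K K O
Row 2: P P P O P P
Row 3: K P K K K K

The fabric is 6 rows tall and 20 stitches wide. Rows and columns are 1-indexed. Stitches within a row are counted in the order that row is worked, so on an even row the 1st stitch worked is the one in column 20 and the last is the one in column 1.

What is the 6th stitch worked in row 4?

== STITCH ==
K

Derivation:
Row 4: (4-1) mod 3 = 0, so use chart row 1. Even row -> WS.
Chart row 1 tiled across columns 1-20: P / P K K O P / P K K O P / P K K O P /
WS: work from column 20 back to column 1 (reverse the tiled row), swapping K<->P (O and / unchanged).
Row 4 as worked: / K O P P K / K O P P K / K O P P K / K
The 6th stitch worked is K.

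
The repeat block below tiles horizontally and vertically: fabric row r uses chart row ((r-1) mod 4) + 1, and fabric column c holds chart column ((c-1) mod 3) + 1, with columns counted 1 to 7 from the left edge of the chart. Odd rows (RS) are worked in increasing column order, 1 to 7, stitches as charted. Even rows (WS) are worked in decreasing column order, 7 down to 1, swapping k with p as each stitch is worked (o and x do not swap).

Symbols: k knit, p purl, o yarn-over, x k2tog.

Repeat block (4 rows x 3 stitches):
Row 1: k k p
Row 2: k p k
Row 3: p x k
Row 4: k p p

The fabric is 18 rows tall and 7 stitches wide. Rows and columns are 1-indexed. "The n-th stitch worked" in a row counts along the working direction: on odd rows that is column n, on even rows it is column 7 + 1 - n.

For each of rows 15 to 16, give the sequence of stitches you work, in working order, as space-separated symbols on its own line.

== ROWS AS WORKED ==
p x k p x k p
p k k p k k p

Derivation:
Row 15: chart row 3, RS - tile across columns 1-7 and work as-is.
Row 16: chart row 4, WS - tiled (columns 1-7): k p p k p p k; work from column 7 back to 1 with k<->p swapped.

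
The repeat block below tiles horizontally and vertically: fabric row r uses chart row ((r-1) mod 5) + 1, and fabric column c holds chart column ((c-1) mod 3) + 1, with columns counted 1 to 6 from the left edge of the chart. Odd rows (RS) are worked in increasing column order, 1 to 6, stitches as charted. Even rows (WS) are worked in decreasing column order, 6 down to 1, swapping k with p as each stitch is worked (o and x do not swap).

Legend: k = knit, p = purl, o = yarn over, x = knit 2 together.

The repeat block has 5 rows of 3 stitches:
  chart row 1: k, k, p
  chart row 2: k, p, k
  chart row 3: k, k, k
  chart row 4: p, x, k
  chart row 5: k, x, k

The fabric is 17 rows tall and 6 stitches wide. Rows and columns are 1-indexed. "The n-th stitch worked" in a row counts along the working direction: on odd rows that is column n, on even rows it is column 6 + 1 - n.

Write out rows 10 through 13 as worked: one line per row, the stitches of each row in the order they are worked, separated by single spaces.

Row 10: chart row 5, WS - tiled (columns 1-6): k x k k x k; work from column 6 back to 1 with k<->p swapped.
Row 11: chart row 1, RS - tile across columns 1-6 and work as-is.
Row 12: chart row 2, WS - tiled (columns 1-6): k p k k p k; work from column 6 back to 1 with k<->p swapped.
Row 13: chart row 3, RS - tile across columns 1-6 and work as-is.

Result:
p x p p x p
k k p k k p
p k p p k p
k k k k k k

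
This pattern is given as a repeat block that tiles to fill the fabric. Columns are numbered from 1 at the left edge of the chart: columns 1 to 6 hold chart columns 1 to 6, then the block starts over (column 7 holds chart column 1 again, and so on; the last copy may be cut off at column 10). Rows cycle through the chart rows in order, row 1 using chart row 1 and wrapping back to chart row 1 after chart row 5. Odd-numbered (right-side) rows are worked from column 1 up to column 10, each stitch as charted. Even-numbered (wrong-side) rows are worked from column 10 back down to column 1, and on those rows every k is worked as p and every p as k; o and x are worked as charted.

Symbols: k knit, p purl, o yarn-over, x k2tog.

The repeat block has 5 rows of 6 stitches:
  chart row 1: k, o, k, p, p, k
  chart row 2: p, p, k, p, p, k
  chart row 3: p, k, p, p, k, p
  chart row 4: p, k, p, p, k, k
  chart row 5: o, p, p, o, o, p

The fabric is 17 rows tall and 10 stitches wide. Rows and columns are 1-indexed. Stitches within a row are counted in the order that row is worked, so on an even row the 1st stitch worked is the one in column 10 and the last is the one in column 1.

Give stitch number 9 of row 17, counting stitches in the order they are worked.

== STITCH ==
k

Derivation:
Row 17 uses chart row ((17-1) mod 5)+1 = 2. Row 17 is odd, so RS.
Chart row 2 tiled across columns 1-10: p p k p p k p p k p
RS row: no reversal, no swap; stitch n worked = column n.
Counting 9 along the worked row gives k.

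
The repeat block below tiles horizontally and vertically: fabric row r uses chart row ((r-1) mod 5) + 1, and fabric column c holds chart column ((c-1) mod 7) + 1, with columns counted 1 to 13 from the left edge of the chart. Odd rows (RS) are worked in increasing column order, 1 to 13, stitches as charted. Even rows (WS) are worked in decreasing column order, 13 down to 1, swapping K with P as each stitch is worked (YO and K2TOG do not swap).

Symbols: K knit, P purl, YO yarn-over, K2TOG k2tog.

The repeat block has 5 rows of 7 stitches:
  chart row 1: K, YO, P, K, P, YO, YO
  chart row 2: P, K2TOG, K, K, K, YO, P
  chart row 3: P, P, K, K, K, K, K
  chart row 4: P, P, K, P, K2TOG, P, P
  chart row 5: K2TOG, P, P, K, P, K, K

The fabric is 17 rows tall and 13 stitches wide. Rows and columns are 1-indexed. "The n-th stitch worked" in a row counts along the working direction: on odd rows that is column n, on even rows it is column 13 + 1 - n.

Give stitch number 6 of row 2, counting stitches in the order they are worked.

== STITCH ==
K

Derivation:
For row 2: chart row = ((2-1) mod 5) + 1 = 2; this is a WS (even) row.
Chart row 2 tiled across columns 1-13: P K2TOG K K K YO P P K2TOG K K K YO
Wrong side: read the tiled row from column 13 down to 1 and exchange K with P (leave YO, K2TOG).
Row 2 as worked: YO P P P K2TOG K K YO P P P K2TOG K
Counting 6 along the worked row gives K.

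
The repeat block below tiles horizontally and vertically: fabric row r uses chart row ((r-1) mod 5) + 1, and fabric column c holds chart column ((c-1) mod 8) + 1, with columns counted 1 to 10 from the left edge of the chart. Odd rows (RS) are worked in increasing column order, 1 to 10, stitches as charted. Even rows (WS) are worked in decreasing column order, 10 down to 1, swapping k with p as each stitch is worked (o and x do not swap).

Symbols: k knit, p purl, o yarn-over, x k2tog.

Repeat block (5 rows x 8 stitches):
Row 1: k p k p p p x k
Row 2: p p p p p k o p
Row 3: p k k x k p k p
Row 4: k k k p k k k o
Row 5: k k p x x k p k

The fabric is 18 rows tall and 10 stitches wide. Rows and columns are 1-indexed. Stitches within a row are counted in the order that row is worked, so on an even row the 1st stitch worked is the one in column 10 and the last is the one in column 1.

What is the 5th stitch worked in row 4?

For row 4: chart row = ((4-1) mod 5) + 1 = 4; this is a WS (even) row.
Chart row 4 tiled across columns 1-10: k k k p k k k o k k
WS: work from column 10 back to column 1 (reverse the tiled row), swapping k<->p (o and x unchanged).
Row 4 as worked: p p o p p p k p p p
Stitch 5 in working order -> p

Stitch:
p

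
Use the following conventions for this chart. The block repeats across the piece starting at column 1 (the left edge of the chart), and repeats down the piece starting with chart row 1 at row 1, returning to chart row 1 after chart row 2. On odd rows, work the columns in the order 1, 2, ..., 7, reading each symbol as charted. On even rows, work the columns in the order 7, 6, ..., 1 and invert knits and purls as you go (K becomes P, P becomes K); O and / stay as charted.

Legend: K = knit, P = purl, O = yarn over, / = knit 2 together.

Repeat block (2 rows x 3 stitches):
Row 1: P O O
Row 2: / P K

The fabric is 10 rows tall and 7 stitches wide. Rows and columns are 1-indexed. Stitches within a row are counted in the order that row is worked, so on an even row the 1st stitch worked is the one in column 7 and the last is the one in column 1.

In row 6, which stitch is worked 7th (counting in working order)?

Row 6 uses chart row ((6-1) mod 2)+1 = 2. Row 6 is even, so WS.
Chart row 2 tiled across columns 1-7: / P K / P K /
Wrong side: read the tiled row from column 7 down to 1 and exchange K with P (leave O, /).
Row 6 as worked: / P K / P K /
Counting 7 along the worked row gives /.

Stitch:
/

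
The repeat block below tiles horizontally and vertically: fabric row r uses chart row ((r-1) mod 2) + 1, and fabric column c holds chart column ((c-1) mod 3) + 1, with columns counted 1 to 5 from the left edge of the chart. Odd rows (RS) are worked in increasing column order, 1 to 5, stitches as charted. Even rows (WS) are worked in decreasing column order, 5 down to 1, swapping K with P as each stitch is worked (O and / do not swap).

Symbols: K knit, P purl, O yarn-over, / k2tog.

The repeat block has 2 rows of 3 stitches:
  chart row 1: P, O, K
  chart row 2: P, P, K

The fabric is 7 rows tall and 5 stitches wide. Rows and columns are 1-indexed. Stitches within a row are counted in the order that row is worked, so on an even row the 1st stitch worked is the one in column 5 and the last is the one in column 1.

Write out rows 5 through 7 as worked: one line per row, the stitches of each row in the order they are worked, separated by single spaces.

Row 5: chart row 1, RS - tile across columns 1-5 and work as-is.
Row 6: chart row 2, WS - tiled (columns 1-5): P P K P P; work from column 5 back to 1 with K<->P swapped.
Row 7: chart row 1, RS - tile across columns 1-5 and work as-is.

Result:
P O K P O
K K P K K
P O K P O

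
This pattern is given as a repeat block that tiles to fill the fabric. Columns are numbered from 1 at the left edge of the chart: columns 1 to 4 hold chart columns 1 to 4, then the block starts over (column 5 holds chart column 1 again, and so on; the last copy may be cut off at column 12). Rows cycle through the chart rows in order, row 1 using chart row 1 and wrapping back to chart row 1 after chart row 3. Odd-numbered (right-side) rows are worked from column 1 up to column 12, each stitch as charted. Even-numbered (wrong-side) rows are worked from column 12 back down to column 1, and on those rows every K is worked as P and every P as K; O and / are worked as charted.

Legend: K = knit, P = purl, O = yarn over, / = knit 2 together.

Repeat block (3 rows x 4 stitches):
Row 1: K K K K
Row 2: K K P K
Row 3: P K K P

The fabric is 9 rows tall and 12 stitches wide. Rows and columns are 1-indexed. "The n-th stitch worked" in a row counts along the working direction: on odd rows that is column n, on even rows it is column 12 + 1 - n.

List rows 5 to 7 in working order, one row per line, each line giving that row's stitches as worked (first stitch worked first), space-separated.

Result:
K K P K K K P K K K P K
K P P K K P P K K P P K
K K K K K K K K K K K K

Derivation:
Row 5: chart row 2, RS - tile across columns 1-12 and work as-is.
Row 6: chart row 3, WS - tiled (columns 1-12): P K K P P K K P P K K P; work from column 12 back to 1 with K<->P swapped.
Row 7: chart row 1, RS - tile across columns 1-12 and work as-is.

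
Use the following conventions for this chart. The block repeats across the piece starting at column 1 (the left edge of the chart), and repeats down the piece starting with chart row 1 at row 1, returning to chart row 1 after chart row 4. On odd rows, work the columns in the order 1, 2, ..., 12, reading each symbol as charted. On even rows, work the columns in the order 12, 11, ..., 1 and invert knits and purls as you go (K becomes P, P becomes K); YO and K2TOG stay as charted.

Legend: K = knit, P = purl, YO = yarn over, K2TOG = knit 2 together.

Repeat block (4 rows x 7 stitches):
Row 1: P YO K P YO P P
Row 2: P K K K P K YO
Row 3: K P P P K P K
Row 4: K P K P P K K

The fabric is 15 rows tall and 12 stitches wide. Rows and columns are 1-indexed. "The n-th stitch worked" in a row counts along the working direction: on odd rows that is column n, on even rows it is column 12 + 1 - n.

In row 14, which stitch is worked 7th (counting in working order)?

== STITCH ==
P

Derivation:
Row 14 uses chart row ((14-1) mod 4)+1 = 2. Row 14 is even, so WS.
Chart row 2 tiled across columns 1-12: P K K K P K YO P K K K P
WS row: flip the tiled sequence (start at column 12) and apply K<->P; YO and K2TOG stay.
Row 14 as worked: K P P P K YO P K P P P K
Stitch 7 in working order -> P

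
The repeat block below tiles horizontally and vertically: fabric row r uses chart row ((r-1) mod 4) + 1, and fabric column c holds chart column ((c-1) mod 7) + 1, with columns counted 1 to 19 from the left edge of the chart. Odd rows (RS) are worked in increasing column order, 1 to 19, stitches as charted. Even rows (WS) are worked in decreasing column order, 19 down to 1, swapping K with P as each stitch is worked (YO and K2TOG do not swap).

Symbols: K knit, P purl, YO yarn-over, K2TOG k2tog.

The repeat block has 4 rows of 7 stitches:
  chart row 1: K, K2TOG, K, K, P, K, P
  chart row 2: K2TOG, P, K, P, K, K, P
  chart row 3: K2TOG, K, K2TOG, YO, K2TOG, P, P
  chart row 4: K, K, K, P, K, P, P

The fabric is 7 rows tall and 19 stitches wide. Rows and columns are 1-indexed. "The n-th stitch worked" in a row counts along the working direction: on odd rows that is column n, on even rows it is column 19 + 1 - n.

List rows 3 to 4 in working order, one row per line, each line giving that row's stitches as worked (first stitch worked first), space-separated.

Rows as worked:
K2TOG K K2TOG YO K2TOG P P K2TOG K K2TOG YO K2TOG P P K2TOG K K2TOG YO K2TOG
P K P P P K K P K P P P K K P K P P P

Derivation:
Row 3: chart row 3, RS - tile across columns 1-19 and work as-is.
Row 4: chart row 4, WS - tiled (columns 1-19): K K K P K P P K K K P K P P K K K P K; work from column 19 back to 1 with K<->P swapped.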